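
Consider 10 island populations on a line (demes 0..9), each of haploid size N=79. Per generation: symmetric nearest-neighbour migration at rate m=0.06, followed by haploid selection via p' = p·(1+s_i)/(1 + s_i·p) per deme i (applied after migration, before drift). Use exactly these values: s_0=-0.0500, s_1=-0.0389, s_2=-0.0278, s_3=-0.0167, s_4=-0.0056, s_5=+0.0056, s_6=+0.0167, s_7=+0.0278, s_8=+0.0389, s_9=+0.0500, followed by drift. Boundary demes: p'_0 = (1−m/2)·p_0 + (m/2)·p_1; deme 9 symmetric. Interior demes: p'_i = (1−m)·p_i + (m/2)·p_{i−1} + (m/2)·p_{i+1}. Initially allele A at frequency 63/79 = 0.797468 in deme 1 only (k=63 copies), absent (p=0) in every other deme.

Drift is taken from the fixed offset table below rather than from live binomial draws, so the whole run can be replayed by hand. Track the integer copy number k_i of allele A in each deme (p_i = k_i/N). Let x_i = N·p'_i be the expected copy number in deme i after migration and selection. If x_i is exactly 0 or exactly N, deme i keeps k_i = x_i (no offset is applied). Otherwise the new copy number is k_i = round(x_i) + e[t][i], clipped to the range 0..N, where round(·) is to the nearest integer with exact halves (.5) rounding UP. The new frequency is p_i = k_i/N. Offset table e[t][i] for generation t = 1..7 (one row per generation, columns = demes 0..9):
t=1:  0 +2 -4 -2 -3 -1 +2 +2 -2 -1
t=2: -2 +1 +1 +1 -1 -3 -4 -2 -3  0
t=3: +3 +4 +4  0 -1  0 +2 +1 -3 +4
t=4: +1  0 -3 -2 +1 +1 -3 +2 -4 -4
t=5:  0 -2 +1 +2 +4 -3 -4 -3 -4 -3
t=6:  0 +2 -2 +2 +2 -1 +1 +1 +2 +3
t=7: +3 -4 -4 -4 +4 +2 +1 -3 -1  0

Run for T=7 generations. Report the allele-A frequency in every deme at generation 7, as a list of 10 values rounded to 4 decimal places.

[0.1899, 0.5063, 0.0506, 0.0000, 0.0759, 0.0253, 0.0000, 0.0000, 0.0000, 0.0000]

t=0: k=[0 63 0 0 0 0 0 0 0 0]
t=1: x=[1.7977 58.6259 1.8387 0.0000 0.0000 0.0000 0.0000 0.0000 0.0000 0.0000] k=[2 61 0 0 0 0 0 0 0 0]
t=2: x=[3.5901 56.7717 1.7803 0.0000 0.0000 0.0000 0.0000 0.0000 0.0000 0.0000] k=[2 58 3 0 0 0 0 0 0 0]
t=3: x=[3.5042 53.9969 4.4404 0.0885 0.0000 0.0000 0.0000 0.0000 0.0000 0.0000] k=[7 58 8 0 0 0 0 0 0 0]
t=4: x=[8.1475 54.3015 9.0320 0.2360 0.0000 0.0000 0.0000 0.0000 0.0000 0.0000] k=[9 54 6 0 0 0 0 0 0 0]
t=5: x=[9.8973 50.4911 7.0763 0.1770 0.0000 0.0000 0.0000 0.0000 0.0000 0.0000] k=[10 48 8 2 0 0 0 0 0 0]
t=6: x=[10.6581 44.8932 8.7972 2.0855 0.0597 0.0000 0.0000 0.0000 0.0000 0.0000] k=[11 47 7 4 2 0 0 0 0 0]
t=7: x=[11.5644 43.9481 7.9071 3.9661 1.9891 0.0603 0.0000 0.0000 0.0000 0.0000] k=[15 40 4 0 6 2 0 0 0 0]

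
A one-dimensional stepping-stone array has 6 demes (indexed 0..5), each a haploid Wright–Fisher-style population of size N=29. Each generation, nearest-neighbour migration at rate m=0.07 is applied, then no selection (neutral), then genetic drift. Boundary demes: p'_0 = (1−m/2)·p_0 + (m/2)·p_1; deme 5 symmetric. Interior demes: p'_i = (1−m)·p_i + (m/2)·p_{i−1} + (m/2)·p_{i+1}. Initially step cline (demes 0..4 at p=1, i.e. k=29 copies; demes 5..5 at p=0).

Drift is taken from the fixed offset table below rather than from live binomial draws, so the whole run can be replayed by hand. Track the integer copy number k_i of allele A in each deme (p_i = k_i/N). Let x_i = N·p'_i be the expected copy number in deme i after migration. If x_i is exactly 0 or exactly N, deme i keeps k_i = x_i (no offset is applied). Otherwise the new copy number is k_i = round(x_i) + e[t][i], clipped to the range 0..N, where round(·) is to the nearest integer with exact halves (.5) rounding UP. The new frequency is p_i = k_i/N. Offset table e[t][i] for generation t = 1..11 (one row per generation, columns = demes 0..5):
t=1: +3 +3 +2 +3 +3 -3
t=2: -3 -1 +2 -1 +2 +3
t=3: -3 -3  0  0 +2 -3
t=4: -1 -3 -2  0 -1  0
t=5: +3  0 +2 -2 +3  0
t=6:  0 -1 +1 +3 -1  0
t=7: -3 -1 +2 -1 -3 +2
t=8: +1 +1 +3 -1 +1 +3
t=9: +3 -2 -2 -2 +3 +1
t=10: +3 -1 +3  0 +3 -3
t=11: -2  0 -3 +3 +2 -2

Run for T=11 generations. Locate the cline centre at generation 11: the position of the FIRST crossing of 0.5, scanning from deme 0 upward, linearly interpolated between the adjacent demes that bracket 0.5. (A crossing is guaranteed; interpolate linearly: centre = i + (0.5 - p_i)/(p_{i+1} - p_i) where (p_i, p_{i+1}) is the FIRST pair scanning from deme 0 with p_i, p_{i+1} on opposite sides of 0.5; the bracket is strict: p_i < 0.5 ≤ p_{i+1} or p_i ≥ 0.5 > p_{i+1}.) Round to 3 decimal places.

t=0: k=[29 29 29 29 29 0]
t=1: x=[29.0000 29.0000 29.0000 29.0000 27.9850 1.0150] k=[29 29 29 29 29 0]
t=2: x=[29.0000 29.0000 29.0000 29.0000 27.9850 1.0150] k=[29 29 29 29 29 4]
t=3: x=[29.0000 29.0000 29.0000 29.0000 28.1250 4.8750] k=[29 29 29 29 29 2]
t=4: x=[29.0000 29.0000 29.0000 29.0000 28.0550 2.9450] k=[29 29 29 29 27 3]
t=5: x=[29.0000 29.0000 29.0000 28.9300 26.2300 3.8400] k=[29 29 29 27 29 4]
t=6: x=[29.0000 29.0000 28.9300 27.1400 28.0550 4.8750] k=[29 29 29 29 27 5]
t=7: x=[29.0000 29.0000 29.0000 28.9300 26.3000 5.7700] k=[29 29 29 28 23 8]
t=8: x=[29.0000 29.0000 28.9650 27.8600 22.6500 8.5250] k=[29 29 29 27 24 12]
t=9: x=[29.0000 29.0000 28.9300 26.9650 23.6850 12.4200] k=[29 29 27 25 27 13]
t=10: x=[29.0000 28.9300 27.0000 25.1400 26.4400 13.4900] k=[29 28 29 25 29 10]
t=11: x=[28.9650 28.0700 28.8250 25.2800 28.1950 10.6650] k=[27 28 26 28 29 9]

4.725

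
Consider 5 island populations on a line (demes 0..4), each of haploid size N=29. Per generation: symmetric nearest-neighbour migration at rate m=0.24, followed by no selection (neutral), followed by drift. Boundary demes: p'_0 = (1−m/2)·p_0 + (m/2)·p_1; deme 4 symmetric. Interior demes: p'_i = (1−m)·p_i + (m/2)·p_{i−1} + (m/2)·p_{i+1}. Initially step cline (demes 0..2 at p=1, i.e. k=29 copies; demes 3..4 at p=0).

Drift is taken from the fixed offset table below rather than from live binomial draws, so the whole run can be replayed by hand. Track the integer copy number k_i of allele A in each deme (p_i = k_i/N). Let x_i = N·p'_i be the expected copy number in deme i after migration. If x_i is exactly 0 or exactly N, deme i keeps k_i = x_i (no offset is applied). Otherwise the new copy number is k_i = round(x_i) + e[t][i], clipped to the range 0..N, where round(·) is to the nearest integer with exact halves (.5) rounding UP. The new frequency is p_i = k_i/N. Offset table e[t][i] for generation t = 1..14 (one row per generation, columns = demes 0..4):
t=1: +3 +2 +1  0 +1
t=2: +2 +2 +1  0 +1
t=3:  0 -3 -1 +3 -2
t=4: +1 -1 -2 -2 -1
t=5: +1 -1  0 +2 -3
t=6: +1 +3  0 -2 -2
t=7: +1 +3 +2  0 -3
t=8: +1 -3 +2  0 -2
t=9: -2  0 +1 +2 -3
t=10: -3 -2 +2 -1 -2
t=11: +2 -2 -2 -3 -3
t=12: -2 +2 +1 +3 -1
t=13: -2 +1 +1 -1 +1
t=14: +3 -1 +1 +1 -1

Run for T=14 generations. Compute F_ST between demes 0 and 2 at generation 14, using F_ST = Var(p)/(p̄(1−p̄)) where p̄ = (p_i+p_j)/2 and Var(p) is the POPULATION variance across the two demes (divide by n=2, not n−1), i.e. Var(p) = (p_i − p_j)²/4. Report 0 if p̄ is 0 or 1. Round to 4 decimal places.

t=0: k=[29 29 29 0 0]
t=1: x=[29.0000 29.0000 25.5200 3.4800 0.0000] k=[29 29 27 3 0]
t=2: x=[29.0000 28.7600 24.3600 5.5200 0.3600] k=[29 29 25 6 1]
t=3: x=[29.0000 28.5200 23.2000 7.6800 1.6000] k=[29 26 22 11 0]
t=4: x=[28.6400 25.8800 21.1600 11.0000 1.3200] k=[29 25 19 9 0]
t=5: x=[28.5200 24.7600 18.5200 9.1200 1.0800] k=[29 24 19 11 0]
t=6: x=[28.4000 24.0000 18.6400 10.6400 1.3200] k=[29 27 19 9 0]
t=7: x=[28.7600 26.2800 18.7600 9.1200 1.0800] k=[29 29 21 9 0]
t=8: x=[29.0000 28.0400 20.5200 9.3600 1.0800] k=[29 25 23 9 0]
t=9: x=[28.5200 25.2400 21.5600 9.6000 1.0800] k=[27 25 23 12 0]
t=10: x=[26.7600 25.0000 21.9200 11.8800 1.4400] k=[24 23 24 11 0]
t=11: x=[23.8800 23.2400 22.3200 11.2400 1.3200] k=[26 21 20 8 0]
t=12: x=[25.4000 21.4800 18.6800 8.4800 0.9600] k=[23 23 20 11 0]
t=13: x=[23.0000 22.6400 19.2800 10.7600 1.3200] k=[21 24 20 10 2]
t=14: x=[21.3600 23.1600 19.2800 10.2400 2.9600] k=[24 22 20 11 2]

0.0260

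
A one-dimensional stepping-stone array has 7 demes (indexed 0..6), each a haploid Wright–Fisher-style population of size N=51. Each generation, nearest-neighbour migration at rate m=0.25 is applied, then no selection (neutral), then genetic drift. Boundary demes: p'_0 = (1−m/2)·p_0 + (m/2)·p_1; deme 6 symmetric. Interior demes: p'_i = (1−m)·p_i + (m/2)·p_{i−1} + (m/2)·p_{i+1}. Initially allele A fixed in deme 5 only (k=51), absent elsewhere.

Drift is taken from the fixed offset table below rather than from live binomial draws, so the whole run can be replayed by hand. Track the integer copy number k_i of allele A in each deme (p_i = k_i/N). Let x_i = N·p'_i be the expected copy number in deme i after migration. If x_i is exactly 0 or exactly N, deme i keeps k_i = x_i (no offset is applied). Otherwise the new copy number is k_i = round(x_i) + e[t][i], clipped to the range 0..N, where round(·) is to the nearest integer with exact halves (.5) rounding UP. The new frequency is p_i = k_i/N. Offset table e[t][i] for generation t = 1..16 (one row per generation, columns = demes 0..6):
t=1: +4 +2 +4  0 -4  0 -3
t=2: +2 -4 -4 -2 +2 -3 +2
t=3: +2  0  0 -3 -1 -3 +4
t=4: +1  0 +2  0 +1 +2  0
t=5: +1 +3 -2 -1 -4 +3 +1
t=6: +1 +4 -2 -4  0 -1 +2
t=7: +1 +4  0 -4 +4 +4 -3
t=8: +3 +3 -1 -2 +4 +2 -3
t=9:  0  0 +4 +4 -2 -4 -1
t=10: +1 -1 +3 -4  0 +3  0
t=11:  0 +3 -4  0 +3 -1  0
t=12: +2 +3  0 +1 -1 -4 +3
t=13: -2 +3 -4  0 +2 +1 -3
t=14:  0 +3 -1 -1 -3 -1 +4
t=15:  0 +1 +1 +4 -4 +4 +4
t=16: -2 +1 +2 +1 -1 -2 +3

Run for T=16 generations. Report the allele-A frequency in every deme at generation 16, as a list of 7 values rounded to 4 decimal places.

t=0: k=[0 0 0 0 0 51 0]
t=1: x=[0.0000 0.0000 0.0000 0.0000 6.3750 38.2500 6.3750] k=[0 0 0 0 2 38 3]
t=2: x=[0.0000 0.0000 0.0000 0.2500 6.2500 29.1250 7.3750] k=[0 0 0 0 8 26 9]
t=3: x=[0.0000 0.0000 0.0000 1.0000 9.2500 21.6250 11.1250] k=[0 0 0 0 8 19 15]
t=4: x=[0.0000 0.0000 0.0000 1.0000 8.3750 17.1250 15.5000] k=[0 0 0 1 9 19 16]
t=5: x=[0.0000 0.0000 0.1250 1.8750 9.2500 17.3750 16.3750] k=[0 0 0 1 5 20 17]
t=6: x=[0.0000 0.0000 0.1250 1.3750 6.3750 17.7500 17.3750] k=[0 0 0 0 6 17 19]
t=7: x=[0.0000 0.0000 0.0000 0.7500 6.6250 15.8750 18.7500] k=[0 0 0 0 11 20 16]
t=8: x=[0.0000 0.0000 0.0000 1.3750 10.7500 18.3750 16.5000] k=[0 0 0 0 15 20 14]
t=9: x=[0.0000 0.0000 0.0000 1.8750 13.7500 18.6250 14.7500] k=[0 0 0 6 12 15 14]
t=10: x=[0.0000 0.0000 0.7500 6.0000 11.6250 14.5000 14.1250] k=[0 0 4 2 12 18 14]
t=11: x=[0.0000 0.5000 3.2500 3.5000 11.5000 16.7500 14.5000] k=[0 4 0 4 15 16 15]
t=12: x=[0.5000 3.0000 1.0000 4.8750 13.7500 15.7500 15.1250] k=[3 6 1 6 13 12 18]
t=13: x=[3.3750 5.0000 2.2500 6.2500 12.0000 12.8750 17.2500] k=[1 8 0 6 14 14 14]
t=14: x=[1.8750 6.1250 1.7500 6.2500 13.0000 14.0000 14.0000] k=[2 9 1 5 10 13 18]
t=15: x=[2.8750 7.1250 2.5000 5.1250 9.7500 13.2500 17.3750] k=[3 8 4 9 6 17 21]
t=16: x=[3.6250 6.8750 5.1250 8.0000 7.7500 16.1250 20.5000] k=[2 8 7 9 7 14 24]

[0.0392, 0.1569, 0.1373, 0.1765, 0.1373, 0.2745, 0.4706]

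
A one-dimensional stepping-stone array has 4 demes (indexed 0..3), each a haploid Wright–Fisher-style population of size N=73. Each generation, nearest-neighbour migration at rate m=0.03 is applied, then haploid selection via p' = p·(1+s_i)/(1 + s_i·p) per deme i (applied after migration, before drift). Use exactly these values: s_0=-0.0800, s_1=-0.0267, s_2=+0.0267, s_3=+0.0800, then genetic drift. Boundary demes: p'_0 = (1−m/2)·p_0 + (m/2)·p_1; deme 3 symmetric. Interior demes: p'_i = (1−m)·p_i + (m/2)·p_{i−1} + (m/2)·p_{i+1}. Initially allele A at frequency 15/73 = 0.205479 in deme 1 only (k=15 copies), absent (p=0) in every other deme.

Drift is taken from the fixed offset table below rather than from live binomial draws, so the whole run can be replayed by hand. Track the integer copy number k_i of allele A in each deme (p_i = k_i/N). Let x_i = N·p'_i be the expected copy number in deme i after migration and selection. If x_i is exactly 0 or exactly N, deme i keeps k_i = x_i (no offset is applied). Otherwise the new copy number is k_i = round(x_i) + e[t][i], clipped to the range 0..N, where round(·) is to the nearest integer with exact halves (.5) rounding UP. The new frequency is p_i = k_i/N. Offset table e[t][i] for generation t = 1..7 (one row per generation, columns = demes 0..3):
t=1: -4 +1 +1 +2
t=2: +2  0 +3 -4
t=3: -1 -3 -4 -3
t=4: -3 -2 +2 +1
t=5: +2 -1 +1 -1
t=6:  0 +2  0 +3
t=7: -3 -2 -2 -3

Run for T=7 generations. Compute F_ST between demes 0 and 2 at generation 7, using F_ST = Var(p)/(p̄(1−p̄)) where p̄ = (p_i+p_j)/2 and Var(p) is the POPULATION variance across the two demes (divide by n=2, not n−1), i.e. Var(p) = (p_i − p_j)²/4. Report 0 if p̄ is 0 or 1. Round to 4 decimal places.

t=0: k=[0 15 0 0]
t=1: x=[0.2071 14.2373 0.2310 0.0000] k=[0 15 1 0]
t=2: x=[0.2071 14.2520 1.2264 0.0162] k=[2 14 4 0]
t=3: x=[2.0104 13.3719 4.1929 0.0648] k=[1 10 0 0]
t=4: x=[1.0455 9.4893 0.1540 0.0000] k=[0 7 2 0]
t=5: x=[0.0966 6.6545 2.0980 0.0324] k=[2 6 3 0]
t=6: x=[1.8995 5.7500 3.0767 0.0486] k=[2 8 3 3]
t=7: x=[1.9272 7.6477 3.1536 3.2294] k=[0 6 1 0]

0.0069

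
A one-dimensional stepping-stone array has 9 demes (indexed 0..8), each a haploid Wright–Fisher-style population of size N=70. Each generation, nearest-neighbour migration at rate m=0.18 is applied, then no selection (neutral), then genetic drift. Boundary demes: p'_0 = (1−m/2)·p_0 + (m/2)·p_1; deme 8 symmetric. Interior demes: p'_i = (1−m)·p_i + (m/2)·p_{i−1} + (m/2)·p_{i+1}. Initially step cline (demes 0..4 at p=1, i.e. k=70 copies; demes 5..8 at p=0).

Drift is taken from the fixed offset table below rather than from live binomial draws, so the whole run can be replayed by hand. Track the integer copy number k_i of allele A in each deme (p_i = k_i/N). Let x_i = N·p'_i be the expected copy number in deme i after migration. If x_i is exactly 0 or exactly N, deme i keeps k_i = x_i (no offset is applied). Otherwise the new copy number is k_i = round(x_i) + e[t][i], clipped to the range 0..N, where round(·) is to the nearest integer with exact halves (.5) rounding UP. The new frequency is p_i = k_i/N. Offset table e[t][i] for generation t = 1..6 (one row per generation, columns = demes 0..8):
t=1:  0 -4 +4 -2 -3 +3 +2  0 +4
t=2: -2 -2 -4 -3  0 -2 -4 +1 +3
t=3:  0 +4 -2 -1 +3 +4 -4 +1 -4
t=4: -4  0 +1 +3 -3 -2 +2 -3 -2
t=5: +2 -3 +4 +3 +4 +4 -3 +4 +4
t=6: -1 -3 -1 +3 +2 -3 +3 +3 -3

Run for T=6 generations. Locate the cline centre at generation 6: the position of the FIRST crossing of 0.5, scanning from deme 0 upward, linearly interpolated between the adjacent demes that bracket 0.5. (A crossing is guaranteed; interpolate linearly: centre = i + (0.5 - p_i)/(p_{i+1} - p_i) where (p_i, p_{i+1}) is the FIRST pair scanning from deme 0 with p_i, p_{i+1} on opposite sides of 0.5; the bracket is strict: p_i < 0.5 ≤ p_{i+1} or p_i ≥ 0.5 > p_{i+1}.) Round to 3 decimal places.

t=0: k=[70 70 70 70 70 0 0 0 0]
t=1: x=[70.0000 70.0000 70.0000 70.0000 63.7000 6.3000 0.0000 0.0000 0.0000] k=[70 70 70 70 61 9 0 0 0]
t=2: x=[70.0000 70.0000 70.0000 69.1900 57.1300 12.8700 0.8100 0.0000 0.0000] k=[70 70 70 66 57 11 0 0 0]
t=3: x=[70.0000 70.0000 69.6400 65.5500 53.6700 14.1500 0.9900 0.0000 0.0000] k=[70 70 68 65 57 18 0 0 0]
t=4: x=[70.0000 69.8200 67.9100 64.5500 54.2100 19.8900 1.6200 0.0000 0.0000] k=[70 70 69 68 51 18 4 0 0]
t=5: x=[70.0000 69.9100 69.0000 66.5600 49.5600 19.7100 4.9000 0.3600 0.0000] k=[70 67 70 70 54 24 2 4 0]
t=6: x=[69.7300 67.5400 69.7300 68.5600 52.7400 24.7200 4.1600 3.4600 0.3600] k=[69 65 69 70 55 22 7 6 0]

4.606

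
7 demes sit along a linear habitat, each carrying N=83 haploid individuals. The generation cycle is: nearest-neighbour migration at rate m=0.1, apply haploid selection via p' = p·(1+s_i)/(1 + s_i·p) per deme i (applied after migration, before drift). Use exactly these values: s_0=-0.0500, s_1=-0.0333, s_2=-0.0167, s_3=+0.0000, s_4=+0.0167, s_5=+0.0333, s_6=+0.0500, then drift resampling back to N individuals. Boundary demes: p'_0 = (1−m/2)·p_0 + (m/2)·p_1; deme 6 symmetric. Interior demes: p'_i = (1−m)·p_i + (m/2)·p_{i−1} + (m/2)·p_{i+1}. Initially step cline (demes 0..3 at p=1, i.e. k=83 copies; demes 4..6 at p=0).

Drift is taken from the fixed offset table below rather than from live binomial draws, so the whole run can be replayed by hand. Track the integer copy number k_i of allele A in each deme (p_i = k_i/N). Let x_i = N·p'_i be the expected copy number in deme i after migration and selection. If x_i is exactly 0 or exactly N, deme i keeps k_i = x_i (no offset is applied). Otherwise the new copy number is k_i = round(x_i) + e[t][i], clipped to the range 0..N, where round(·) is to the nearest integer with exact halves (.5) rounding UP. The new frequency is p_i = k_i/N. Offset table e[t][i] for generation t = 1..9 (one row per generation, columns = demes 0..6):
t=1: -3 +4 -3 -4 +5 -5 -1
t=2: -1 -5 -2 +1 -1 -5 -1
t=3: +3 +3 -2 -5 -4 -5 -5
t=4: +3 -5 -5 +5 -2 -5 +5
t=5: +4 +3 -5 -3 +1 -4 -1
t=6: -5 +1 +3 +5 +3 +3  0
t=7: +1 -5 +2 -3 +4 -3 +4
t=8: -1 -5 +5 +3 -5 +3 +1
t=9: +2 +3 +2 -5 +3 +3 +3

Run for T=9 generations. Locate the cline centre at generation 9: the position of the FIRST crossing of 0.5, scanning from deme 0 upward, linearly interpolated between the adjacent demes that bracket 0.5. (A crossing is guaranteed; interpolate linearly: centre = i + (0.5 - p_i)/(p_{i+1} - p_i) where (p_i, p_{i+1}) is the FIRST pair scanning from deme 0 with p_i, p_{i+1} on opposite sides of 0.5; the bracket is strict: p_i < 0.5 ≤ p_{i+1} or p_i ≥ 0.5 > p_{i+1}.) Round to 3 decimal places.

3.483

t=0: k=[83 83 83 83 0 0 0]
t=1: x=[83.0000 83.0000 83.0000 78.8500 4.2158 0.0000 0.0000] k=[83 83 83 75 9 0 0]
t=2: x=[83.0000 83.0000 82.5932 72.1000 12.0192 0.4649 0.0000] k=[83 83 81 73 11 0 0]
t=3: x=[83.0000 82.8966 80.6620 70.3000 13.7388 0.5682 0.0000] k=[83 83 79 65 10 0 0]
t=4: x=[83.0000 82.7931 78.4278 62.9500 12.4240 0.5165 0.0000] k=[83 78 73 68 10 0 0]
t=5: x=[82.7369 77.8385 72.8509 65.3500 12.5757 0.5165 0.0000] k=[83 81 68 62 14 0 0]
t=6: x=[82.8947 80.3649 68.1457 59.9000 15.9119 0.7231 0.0000] k=[78 81 71 65 19 4 0]
t=7: x=[77.9104 80.2617 71.0285 63.0000 20.8072 4.6929 0.2100] k=[79 75 73 60 25 2 4]
t=8: x=[78.5907 74.8546 72.2939 58.9000 25.8941 3.3539 4.0854] k=[78 70 77 62 21 6 5]
t=9: x=[77.3352 70.3921 75.7899 60.7000 22.5711 6.9046 5.2864] k=[79 73 78 56 26 10 8]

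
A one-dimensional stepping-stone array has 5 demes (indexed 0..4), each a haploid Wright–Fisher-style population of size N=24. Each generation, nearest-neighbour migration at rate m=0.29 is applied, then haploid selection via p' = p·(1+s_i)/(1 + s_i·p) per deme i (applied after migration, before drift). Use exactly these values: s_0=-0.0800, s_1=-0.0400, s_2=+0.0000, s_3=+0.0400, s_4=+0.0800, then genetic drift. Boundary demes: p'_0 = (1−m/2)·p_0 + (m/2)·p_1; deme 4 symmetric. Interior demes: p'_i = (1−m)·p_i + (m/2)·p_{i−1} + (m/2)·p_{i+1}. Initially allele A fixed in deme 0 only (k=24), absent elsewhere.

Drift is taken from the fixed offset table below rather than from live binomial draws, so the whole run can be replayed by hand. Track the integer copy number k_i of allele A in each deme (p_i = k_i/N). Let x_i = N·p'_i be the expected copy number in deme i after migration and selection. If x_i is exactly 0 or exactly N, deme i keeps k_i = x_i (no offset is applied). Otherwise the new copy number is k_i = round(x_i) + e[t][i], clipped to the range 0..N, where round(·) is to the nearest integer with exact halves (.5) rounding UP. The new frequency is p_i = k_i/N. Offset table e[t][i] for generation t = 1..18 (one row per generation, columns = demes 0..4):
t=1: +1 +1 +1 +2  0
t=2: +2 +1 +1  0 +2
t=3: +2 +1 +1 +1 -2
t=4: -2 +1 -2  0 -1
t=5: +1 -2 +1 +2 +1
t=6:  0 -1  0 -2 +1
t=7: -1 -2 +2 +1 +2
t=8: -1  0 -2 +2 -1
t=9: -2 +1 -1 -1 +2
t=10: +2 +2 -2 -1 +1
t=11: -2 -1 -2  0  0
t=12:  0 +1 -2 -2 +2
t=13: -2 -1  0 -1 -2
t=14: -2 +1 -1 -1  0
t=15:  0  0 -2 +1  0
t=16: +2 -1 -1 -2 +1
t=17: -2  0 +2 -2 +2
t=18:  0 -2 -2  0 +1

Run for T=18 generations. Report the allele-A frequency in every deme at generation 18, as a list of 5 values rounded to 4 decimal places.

t=0: k=[24 0 0 0 0]
t=1: x=[20.2645 3.3603 0.0000 0.0000 0.0000] k=[21 4 0 0 0]
t=2: x=[18.1751 5.7056 0.5800 0.0000 0.0000] k=[20 7 2 0 0]
t=3: x=[17.7368 7.9416 2.4350 0.3015 0.0000] k=[20 9 3 1 0]
t=4: x=[18.0393 9.4898 3.5800 1.1885 0.1565] k=[16 10 2 1 0]
t=5: x=[14.6589 9.4749 3.0150 1.0383 0.1565] k=[16 7 4 3 1]
t=6: x=[14.2157 7.6556 4.2900 2.9551 1.3872] k=[14 7 4 1 2]
t=7: x=[12.4867 7.3699 4.0000 1.6389 1.9911] k=[11 5 6 3 4]
t=8: x=[9.6453 5.8329 5.4200 3.7011 4.1106] k=[9 6 3 6 3]
t=9: x=[8.1114 5.8182 3.8700 5.2900 3.6678] k=[6 7 3 4 6]
t=10: x=[5.7716 6.0877 3.7250 4.2812 6.0516] k=[8 8 2 3 7]
t=11: x=[7.5616 6.9271 3.0150 3.5521 6.7883] k=[6 6 1 4 7]
t=12: x=[5.6327 5.1089 2.1600 4.1325 6.9384] k=[6 6 0 2 9]
t=13: x=[5.6327 4.9673 1.1600 2.8212 8.4002] k=[4 4 1 2 6]
t=14: x=[3.7297 3.4429 1.5800 2.5222 5.7497] k=[2 4 1 2 6]
t=15: x=[2.1230 3.1613 1.5800 2.5222 5.7497] k=[2 3 0 4 6]
t=16: x=[1.9876 2.3326 1.0150 3.8347 6.0516] k=[4 1 0 2 7]
t=17: x=[3.3192 1.2411 0.4350 2.5222 6.6382] k=[1 1 2 1 9]
t=18: x=[0.9231 1.1013 1.7100 2.3880 8.2516] k=[1 0 0 2 9]

[0.0417, 0.0000, 0.0000, 0.0833, 0.3750]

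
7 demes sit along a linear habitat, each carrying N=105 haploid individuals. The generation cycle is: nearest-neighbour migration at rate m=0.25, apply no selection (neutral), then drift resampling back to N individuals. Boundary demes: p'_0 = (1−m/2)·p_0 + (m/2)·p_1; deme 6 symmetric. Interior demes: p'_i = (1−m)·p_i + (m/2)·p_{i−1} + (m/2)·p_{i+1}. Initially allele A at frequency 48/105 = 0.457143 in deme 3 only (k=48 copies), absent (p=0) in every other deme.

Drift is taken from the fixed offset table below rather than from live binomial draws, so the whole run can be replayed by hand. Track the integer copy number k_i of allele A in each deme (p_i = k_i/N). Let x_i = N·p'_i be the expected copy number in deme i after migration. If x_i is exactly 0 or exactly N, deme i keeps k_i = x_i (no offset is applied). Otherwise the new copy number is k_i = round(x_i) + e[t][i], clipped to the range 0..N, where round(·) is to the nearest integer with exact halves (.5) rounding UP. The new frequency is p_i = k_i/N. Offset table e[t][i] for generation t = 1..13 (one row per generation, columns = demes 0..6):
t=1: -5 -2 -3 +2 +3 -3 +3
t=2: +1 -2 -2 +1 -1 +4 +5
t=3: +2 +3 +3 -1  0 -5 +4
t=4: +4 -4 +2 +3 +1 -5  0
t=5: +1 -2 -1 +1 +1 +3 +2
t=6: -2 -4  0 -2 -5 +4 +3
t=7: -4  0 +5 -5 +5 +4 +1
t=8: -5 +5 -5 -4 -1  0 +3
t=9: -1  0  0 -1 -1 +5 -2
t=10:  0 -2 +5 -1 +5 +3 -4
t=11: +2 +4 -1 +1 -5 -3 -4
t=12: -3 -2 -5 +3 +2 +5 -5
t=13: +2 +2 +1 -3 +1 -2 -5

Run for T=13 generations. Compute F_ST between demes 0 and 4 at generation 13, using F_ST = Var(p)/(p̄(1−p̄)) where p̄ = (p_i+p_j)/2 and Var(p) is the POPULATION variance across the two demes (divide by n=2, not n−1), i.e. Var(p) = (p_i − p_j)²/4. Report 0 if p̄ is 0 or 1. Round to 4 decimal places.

0.0305

t=0: k=[0 0 0 48 0 0 0]
t=1: x=[0.0000 0.0000 6.0000 36.0000 6.0000 0.0000 0.0000] k=[0 0 3 38 9 0 0]
t=2: x=[0.0000 0.3750 7.0000 30.0000 11.5000 1.1250 0.0000] k=[0 0 5 31 11 5 0]
t=3: x=[0.0000 0.6250 7.6250 25.2500 12.7500 5.1250 0.6250] k=[0 4 11 24 13 0 5]
t=4: x=[0.5000 4.3750 11.7500 21.0000 12.7500 2.2500 4.3750] k=[5 0 14 24 14 0 4]
t=5: x=[4.3750 2.3750 13.5000 21.5000 13.5000 2.2500 3.5000] k=[5 0 13 23 15 5 6]
t=6: x=[4.3750 2.2500 12.6250 20.7500 14.7500 6.3750 5.8750] k=[2 0 13 19 10 10 9]
t=7: x=[1.7500 1.8750 12.1250 17.1250 11.1250 9.8750 9.1250] k=[0 2 17 12 16 14 10]
t=8: x=[0.2500 3.6250 14.5000 13.1250 15.2500 13.7500 10.5000] k=[0 9 10 9 14 14 14]
t=9: x=[1.1250 8.0000 9.7500 9.7500 13.3750 14.0000 14.0000] k=[0 8 10 9 12 19 12]
t=10: x=[1.0000 7.2500 9.6250 9.5000 12.5000 17.2500 12.8750] k=[1 5 15 9 18 20 9]
t=11: x=[1.5000 5.7500 13.0000 10.8750 17.1250 18.3750 10.3750] k=[4 10 12 12 12 15 6]
t=12: x=[4.7500 9.5000 11.7500 12.0000 12.3750 13.5000 7.1250] k=[2 8 7 15 14 19 2]
t=13: x=[2.7500 7.1250 8.1250 13.8750 14.7500 16.2500 4.1250] k=[5 9 9 11 16 14 0]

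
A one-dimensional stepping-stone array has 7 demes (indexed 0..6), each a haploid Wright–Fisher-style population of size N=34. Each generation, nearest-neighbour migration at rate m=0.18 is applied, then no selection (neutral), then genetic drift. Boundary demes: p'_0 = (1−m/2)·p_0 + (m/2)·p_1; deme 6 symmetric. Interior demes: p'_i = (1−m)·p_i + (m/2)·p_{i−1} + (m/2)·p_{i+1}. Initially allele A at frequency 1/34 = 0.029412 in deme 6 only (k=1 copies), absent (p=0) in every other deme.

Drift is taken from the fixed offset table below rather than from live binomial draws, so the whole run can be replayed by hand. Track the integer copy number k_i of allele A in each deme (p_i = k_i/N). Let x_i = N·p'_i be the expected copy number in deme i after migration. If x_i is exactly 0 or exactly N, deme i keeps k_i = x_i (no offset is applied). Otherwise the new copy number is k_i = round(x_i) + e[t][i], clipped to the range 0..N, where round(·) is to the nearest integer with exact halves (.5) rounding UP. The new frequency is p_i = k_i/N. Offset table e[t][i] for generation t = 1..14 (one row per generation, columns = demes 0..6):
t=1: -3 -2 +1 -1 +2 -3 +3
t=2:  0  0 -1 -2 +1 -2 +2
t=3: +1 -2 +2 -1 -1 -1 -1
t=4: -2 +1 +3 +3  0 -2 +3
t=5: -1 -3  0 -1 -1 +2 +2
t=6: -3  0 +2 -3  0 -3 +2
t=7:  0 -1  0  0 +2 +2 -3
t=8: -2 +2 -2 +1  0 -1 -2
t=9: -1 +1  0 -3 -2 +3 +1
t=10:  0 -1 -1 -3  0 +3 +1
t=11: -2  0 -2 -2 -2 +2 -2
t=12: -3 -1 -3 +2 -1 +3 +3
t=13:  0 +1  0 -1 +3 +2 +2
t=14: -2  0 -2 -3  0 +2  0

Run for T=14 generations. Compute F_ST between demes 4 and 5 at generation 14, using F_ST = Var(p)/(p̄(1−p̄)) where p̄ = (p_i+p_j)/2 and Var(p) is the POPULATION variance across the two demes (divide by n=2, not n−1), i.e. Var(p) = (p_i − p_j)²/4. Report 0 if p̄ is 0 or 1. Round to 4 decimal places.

t=0: k=[0 0 0 0 0 0 1]
t=1: x=[0.0000 0.0000 0.0000 0.0000 0.0000 0.0900 0.9100] k=[0 0 0 0 0 0 4]
t=2: x=[0.0000 0.0000 0.0000 0.0000 0.0000 0.3600 3.6400] k=[0 0 0 0 0 0 6]
t=3: x=[0.0000 0.0000 0.0000 0.0000 0.0000 0.5400 5.4600] k=[0 0 0 0 0 0 4]
t=4: x=[0.0000 0.0000 0.0000 0.0000 0.0000 0.3600 3.6400] k=[0 0 0 0 0 0 7]
t=5: x=[0.0000 0.0000 0.0000 0.0000 0.0000 0.6300 6.3700] k=[0 0 0 0 0 3 8]
t=6: x=[0.0000 0.0000 0.0000 0.0000 0.2700 3.1800 7.5500] k=[0 0 0 0 0 0 10]
t=7: x=[0.0000 0.0000 0.0000 0.0000 0.0000 0.9000 9.1000] k=[0 0 0 0 0 3 6]
t=8: x=[0.0000 0.0000 0.0000 0.0000 0.2700 3.0000 5.7300] k=[0 0 0 0 0 2 4]
t=9: x=[0.0000 0.0000 0.0000 0.0000 0.1800 2.0000 3.8200] k=[0 0 0 0 0 5 5]
t=10: x=[0.0000 0.0000 0.0000 0.0000 0.4500 4.5500 5.0000] k=[0 0 0 0 0 8 6]
t=11: x=[0.0000 0.0000 0.0000 0.0000 0.7200 7.1000 6.1800] k=[0 0 0 0 0 9 4]
t=12: x=[0.0000 0.0000 0.0000 0.0000 0.8100 7.7400 4.4500] k=[0 0 0 0 0 11 7]
t=13: x=[0.0000 0.0000 0.0000 0.0000 0.9900 9.6500 7.3600] k=[0 0 0 0 4 12 9]
t=14: x=[0.0000 0.0000 0.0000 0.3600 4.3600 11.0100 9.2700] k=[0 0 0 0 4 13 9]

0.0934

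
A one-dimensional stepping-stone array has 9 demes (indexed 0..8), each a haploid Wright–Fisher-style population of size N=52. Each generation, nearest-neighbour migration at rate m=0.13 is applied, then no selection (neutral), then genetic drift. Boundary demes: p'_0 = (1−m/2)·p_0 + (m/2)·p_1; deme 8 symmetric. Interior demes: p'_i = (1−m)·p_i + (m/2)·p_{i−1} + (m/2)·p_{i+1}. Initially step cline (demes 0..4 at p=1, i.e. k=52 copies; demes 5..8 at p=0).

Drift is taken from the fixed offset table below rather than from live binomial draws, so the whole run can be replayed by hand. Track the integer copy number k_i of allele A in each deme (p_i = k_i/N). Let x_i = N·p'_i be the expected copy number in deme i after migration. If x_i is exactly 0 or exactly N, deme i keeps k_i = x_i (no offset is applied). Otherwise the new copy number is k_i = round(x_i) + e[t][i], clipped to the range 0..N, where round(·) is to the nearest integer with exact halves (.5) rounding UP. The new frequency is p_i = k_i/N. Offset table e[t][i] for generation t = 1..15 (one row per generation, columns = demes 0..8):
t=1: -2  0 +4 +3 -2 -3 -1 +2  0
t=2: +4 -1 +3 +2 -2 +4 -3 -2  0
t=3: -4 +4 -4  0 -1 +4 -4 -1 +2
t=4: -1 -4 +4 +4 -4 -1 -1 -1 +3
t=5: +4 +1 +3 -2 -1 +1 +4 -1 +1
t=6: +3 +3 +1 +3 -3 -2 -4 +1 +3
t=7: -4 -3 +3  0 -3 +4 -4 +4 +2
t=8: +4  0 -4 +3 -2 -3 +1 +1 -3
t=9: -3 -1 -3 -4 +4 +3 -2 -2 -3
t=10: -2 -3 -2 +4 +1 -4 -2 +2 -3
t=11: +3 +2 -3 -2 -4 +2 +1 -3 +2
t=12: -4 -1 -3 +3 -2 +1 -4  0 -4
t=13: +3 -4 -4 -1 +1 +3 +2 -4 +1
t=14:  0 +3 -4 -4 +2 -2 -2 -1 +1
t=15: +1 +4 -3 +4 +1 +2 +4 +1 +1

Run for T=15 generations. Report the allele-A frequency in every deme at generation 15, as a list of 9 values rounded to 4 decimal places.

t=0: k=[52 52 52 52 52 0 0 0 0]
t=1: x=[52.0000 52.0000 52.0000 52.0000 48.6200 3.3800 0.0000 0.0000 0.0000] k=[52 52 52 52 47 0 0 0 0]
t=2: x=[52.0000 52.0000 52.0000 51.6750 44.2700 3.0550 0.0000 0.0000 0.0000] k=[52 52 52 52 42 7 0 0 0]
t=3: x=[52.0000 52.0000 52.0000 51.3500 40.3750 8.8200 0.4550 0.0000 0.0000] k=[52 52 52 51 39 13 0 0 0]
t=4: x=[52.0000 52.0000 51.9350 50.2850 38.0900 13.8450 0.8450 0.0000 0.0000] k=[52 52 52 52 34 13 0 0 0]
t=5: x=[52.0000 52.0000 52.0000 50.8300 33.8050 13.5200 0.8450 0.0000 0.0000] k=[52 52 52 49 33 15 5 0 0]
t=6: x=[52.0000 52.0000 51.8050 48.1550 32.8700 15.5200 5.3250 0.3250 0.0000] k=[52 52 52 51 30 14 1 1 0]
t=7: x=[52.0000 52.0000 51.9350 49.7000 30.3250 14.1950 1.8450 0.9350 0.0650] k=[52 52 52 50 27 18 0 5 2]
t=8: x=[52.0000 52.0000 51.8700 48.6350 27.9100 17.4150 1.4950 4.4800 2.1950] k=[52 52 48 52 26 14 2 5 0]
t=9: x=[52.0000 51.7400 48.5200 50.0500 26.9100 14.0000 2.9750 4.4800 0.3250] k=[52 51 46 46 31 17 1 2 0]
t=10: x=[51.9350 50.7400 46.3250 45.0250 31.0650 16.8700 2.1050 1.8050 0.1300] k=[50 48 44 49 32 13 0 4 0]
t=11: x=[49.8700 47.8700 44.5850 47.5700 31.8700 13.3900 1.1050 3.4800 0.2600] k=[52 50 42 46 28 15 2 0 2]
t=12: x=[51.8700 49.6100 42.7800 44.5700 28.3250 15.0000 2.7150 0.2600 1.8700] k=[48 49 40 48 26 16 0 0 0]
t=13: x=[48.0650 48.3500 41.1050 46.0500 26.7800 15.6100 1.0400 0.0000 0.0000] k=[51 44 37 45 28 19 3 0 0]
t=14: x=[50.5450 44.0000 37.9750 43.3750 28.5200 18.5450 3.8450 0.1950 0.0000] k=[51 47 34 39 31 17 2 0 0]
t=15: x=[50.7400 46.4150 35.1700 38.1550 30.6100 16.9350 2.8450 0.1300 0.0000] k=[52 50 32 42 32 19 7 1 0]

[1.0000, 0.9615, 0.6154, 0.8077, 0.6154, 0.3654, 0.1346, 0.0192, 0.0000]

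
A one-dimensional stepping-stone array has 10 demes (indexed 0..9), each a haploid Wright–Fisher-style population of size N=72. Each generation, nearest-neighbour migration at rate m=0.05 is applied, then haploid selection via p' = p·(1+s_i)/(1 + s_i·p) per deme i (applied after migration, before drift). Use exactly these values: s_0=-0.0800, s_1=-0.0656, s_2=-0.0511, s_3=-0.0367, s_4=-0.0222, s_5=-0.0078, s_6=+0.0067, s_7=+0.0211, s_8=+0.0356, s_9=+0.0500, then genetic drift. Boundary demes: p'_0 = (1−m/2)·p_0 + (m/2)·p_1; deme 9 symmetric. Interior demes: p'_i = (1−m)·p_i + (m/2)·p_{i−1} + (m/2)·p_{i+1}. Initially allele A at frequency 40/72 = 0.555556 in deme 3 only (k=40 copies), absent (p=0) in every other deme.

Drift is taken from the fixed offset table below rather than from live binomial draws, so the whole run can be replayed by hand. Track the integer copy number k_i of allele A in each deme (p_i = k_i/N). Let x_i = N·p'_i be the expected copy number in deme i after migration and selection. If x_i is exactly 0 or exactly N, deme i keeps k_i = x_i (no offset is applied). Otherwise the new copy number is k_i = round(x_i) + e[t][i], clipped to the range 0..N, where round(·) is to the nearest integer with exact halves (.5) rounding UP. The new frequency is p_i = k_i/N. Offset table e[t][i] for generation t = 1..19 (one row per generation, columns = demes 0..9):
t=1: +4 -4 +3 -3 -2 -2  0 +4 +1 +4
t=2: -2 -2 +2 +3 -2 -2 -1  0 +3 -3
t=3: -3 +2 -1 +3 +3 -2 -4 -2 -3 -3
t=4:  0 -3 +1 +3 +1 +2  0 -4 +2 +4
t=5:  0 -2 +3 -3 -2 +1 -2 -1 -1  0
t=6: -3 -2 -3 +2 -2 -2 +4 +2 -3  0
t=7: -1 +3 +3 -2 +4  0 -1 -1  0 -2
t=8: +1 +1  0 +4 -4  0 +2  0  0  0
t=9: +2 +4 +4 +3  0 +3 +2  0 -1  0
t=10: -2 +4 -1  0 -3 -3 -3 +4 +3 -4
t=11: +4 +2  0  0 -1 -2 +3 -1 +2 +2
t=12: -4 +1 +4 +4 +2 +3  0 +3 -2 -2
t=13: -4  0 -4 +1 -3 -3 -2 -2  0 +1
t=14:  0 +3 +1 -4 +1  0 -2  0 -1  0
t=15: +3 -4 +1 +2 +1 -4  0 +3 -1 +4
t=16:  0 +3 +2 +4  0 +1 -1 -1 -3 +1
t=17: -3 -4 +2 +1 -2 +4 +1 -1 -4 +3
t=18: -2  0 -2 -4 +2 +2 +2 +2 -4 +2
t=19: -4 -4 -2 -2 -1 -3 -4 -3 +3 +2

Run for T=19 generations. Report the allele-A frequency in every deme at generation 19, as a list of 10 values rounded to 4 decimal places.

t=0: k=[0 0 0 40 0 0 0 0 0 0]
t=1: x=[0.0000 0.0000 0.9496 37.3284 0.9781 0.0000 0.0000 0.0000 0.0000 0.0000] k=[0 0 4 34 0 0 0 0 0 0]
t=2: x=[0.0000 0.0934 4.4270 31.7350 0.8313 0.0000 0.0000 0.0000 0.0000 0.0000] k=[0 0 6 35 0 0 0 0 0 0]
t=3: x=[0.0000 0.1402 6.2683 32.7315 0.8558 0.0000 0.0000 0.0000 0.0000 0.0000] k=[0 2 5 36 4 0 0 0 0 0]
t=4: x=[0.0460 1.8957 5.4307 33.7539 4.6023 0.0992 0.0000 0.0000 0.0000 0.0000] k=[0 0 6 37 6 2 0 0 0 0]
t=5: x=[0.0000 0.1402 6.3162 34.7774 6.5403 2.0345 0.0503 0.0000 0.0000 0.0000] k=[0 0 9 32 5 3 0 0 0 0]
t=6: x=[0.0000 0.2103 8.9315 30.0932 5.5097 2.9527 0.0755 0.0000 0.0000 0.0000] k=[0 0 6 32 4 1 4 0 0 0]
t=7: x=[0.0000 0.1402 6.1964 29.9937 4.5288 1.1412 3.8493 0.1021 0.0000 0.0000] k=[0 3 9 28 9 1 3 0 0 0]
t=8: x=[0.0690 2.8814 8.9074 26.4216 9.0951 1.2404 2.8935 0.0766 0.0000 0.0000] k=[1 4 9 30 5 1 5 0 0 0]
t=9: x=[0.9902 3.7983 8.9796 28.2060 5.4116 1.1908 4.8049 0.1276 0.0000 0.0000] k=[3 8 13 31 5 4 7 0 0 0]
t=10: x=[2.8850 7.5301 12.7648 29.2484 5.5097 4.0698 6.7910 0.1787 0.0000 0.0000] k=[1 12 12 29 3 1 4 4 0 0]
t=11: x=[1.1747 11.0741 11.8950 27.2886 3.5240 1.1164 3.9499 3.9777 0.1036 0.0000] k=[5 13 12 27 3 0 7 3 2 0]
t=12: x=[4.8118 12.0775 11.8708 25.4069 3.4505 0.2481 6.7658 3.1371 2.0433 0.0525] k=[1 13 16 29 5 3 7 6 0 0]
t=13: x=[1.1977 12.0775 15.5995 27.4373 5.4361 3.1265 6.9166 5.9887 0.1553 0.0000] k=[0 12 12 28 2 0 5 4 0 0]
t=14: x=[0.2761 11.0503 11.8708 26.3225 2.5443 0.1736 4.8803 4.0032 0.1036 0.0000] k=[0 14 13 22 4 0 3 4 0 0]
t=15: x=[0.3221 12.8912 12.6923 20.7681 4.2591 0.1736 2.9689 3.9523 0.1036 0.0000] k=[3 9 14 23 5 0 3 7 0 0]
t=16: x=[2.9082 8.4554 13.5147 21.7532 5.2153 0.1984 3.0444 6.8534 0.1812 0.0000] k=[3 11 16 26 5 1 2 6 0 0]
t=17: x=[2.9545 10.3110 15.4781 24.6157 5.3135 1.1164 2.0885 5.8614 0.1553 0.0000] k=[0 6 17 26 3 5 3 5 0 0]
t=18: x=[0.1380 5.7553 16.2797 24.5910 3.5485 4.8644 3.1199 4.9199 0.1294 0.0000] k=[0 6 14 21 6 7 5 7 0 0]
t=19: x=[0.1380 5.6845 13.3937 19.9070 6.2703 6.8761 5.1317 6.9042 0.1812 0.0000] k=[0 2 11 18 5 4 1 4 3 0]

[0.0000, 0.0278, 0.1528, 0.2500, 0.0694, 0.0556, 0.0139, 0.0556, 0.0417, 0.0000]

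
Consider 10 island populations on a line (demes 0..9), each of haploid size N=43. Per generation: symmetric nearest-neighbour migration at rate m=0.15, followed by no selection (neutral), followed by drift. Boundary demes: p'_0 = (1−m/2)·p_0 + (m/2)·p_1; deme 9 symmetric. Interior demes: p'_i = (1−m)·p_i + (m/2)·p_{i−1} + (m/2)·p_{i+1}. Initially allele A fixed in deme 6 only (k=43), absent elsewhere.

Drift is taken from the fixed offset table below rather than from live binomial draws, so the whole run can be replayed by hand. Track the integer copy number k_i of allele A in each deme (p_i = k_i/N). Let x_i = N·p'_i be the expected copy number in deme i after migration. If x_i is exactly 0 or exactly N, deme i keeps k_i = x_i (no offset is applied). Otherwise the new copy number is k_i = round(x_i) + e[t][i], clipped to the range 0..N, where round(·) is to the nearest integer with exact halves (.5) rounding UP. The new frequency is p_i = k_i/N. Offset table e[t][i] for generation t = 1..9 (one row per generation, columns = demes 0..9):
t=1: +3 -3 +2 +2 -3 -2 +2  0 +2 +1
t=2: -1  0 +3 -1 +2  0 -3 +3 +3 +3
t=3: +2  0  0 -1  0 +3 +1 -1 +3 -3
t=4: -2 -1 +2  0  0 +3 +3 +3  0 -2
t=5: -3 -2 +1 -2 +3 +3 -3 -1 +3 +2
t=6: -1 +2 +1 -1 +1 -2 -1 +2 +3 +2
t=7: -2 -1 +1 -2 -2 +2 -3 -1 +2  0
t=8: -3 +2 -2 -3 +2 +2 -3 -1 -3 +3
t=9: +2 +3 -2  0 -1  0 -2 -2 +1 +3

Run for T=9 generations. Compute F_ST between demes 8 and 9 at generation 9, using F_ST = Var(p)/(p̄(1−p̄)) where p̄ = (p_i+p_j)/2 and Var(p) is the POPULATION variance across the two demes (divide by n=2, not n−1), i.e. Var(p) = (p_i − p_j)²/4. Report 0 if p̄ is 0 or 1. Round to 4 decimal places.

t=0: k=[0 0 0 0 0 0 43 0 0 0]
t=1: x=[0.0000 0.0000 0.0000 0.0000 0.0000 3.2250 36.5500 3.2250 0.0000 0.0000] k=[0 0 0 0 0 1 39 3 0 0]
t=2: x=[0.0000 0.0000 0.0000 0.0000 0.0750 3.7750 33.4500 5.4750 0.2250 0.0000] k=[0 0 0 0 2 4 30 8 3 0]
t=3: x=[0.0000 0.0000 0.0000 0.1500 2.0000 5.8000 26.4000 9.2750 3.1500 0.2250] k=[0 0 0 0 2 9 27 8 6 0]
t=4: x=[0.0000 0.0000 0.0000 0.1500 2.3750 9.8250 24.2250 9.2750 5.7000 0.4500] k=[0 0 0 0 2 13 27 12 6 0]
t=5: x=[0.0000 0.0000 0.0000 0.1500 2.6750 13.2250 24.8250 12.6750 6.0000 0.4500] k=[0 0 0 0 6 16 22 12 9 2]
t=6: x=[0.0000 0.0000 0.0000 0.4500 6.3000 15.7000 20.8000 12.5250 8.7000 2.5250] k=[0 0 0 0 7 14 20 15 12 5]
t=7: x=[0.0000 0.0000 0.0000 0.5250 7.0000 13.9250 19.1750 15.1500 11.7000 5.5250] k=[0 0 0 0 5 16 16 14 14 6]
t=8: x=[0.0000 0.0000 0.0000 0.3750 5.4500 15.1750 15.8500 14.1500 13.4000 6.6000] k=[0 0 0 0 7 17 13 13 10 10]
t=9: x=[0.0000 0.0000 0.0000 0.5250 7.2250 15.9500 13.3000 12.7750 10.2250 10.0000] k=[0 0 0 1 6 16 11 11 11 13]

0.0027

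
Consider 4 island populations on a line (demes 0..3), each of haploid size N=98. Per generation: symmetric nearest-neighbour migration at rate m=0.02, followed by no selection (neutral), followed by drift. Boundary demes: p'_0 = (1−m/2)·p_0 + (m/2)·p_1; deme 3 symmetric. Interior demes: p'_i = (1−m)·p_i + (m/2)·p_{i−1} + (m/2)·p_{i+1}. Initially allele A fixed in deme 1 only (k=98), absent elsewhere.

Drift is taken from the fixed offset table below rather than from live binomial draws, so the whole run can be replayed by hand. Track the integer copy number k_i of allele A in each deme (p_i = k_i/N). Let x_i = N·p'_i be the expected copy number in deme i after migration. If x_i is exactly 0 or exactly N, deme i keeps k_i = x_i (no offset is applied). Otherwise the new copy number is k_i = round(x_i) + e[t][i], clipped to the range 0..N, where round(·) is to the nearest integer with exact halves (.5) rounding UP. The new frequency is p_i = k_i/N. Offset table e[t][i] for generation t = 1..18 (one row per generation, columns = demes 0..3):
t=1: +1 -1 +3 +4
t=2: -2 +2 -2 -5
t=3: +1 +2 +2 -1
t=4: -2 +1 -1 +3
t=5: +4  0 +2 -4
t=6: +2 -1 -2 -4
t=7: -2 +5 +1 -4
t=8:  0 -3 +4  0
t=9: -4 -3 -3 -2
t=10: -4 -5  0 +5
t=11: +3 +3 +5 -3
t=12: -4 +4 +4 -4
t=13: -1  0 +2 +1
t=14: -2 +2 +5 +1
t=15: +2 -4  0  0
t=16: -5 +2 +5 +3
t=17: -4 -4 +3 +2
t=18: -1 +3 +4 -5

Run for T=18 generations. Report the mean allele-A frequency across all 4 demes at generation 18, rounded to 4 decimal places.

0.3061

t=0: k=[0 98 0 0]
t=1: x=[0.9800 96.0400 0.9800 0.0000] k=[2 95 4 0]
t=2: x=[2.9300 93.1600 4.8700 0.0400] k=[1 95 3 0]
t=3: x=[1.9400 93.1400 3.8900 0.0300] k=[3 95 6 0]
t=4: x=[3.9200 93.1900 6.8300 0.0600] k=[2 94 6 3]
t=5: x=[2.9200 92.2000 6.8500 3.0300] k=[7 92 9 0]
t=6: x=[7.8500 90.3200 9.7400 0.0900] k=[10 89 8 0]
t=7: x=[10.7900 87.4000 8.7300 0.0800] k=[9 92 10 0]
t=8: x=[9.8300 90.3500 10.7200 0.1000] k=[10 87 15 0]
t=9: x=[10.7700 85.5100 15.5700 0.1500] k=[7 83 13 0]
t=10: x=[7.7600 81.5400 13.5700 0.1300] k=[4 77 14 5]
t=11: x=[4.7300 75.6400 14.5400 5.0900] k=[8 79 20 2]
t=12: x=[8.7100 77.7000 20.4100 2.1800] k=[5 82 24 0]
t=13: x=[5.7700 80.6500 24.3400 0.2400] k=[5 81 26 1]
t=14: x=[5.7600 79.6900 26.3000 1.2500] k=[4 82 31 2]
t=15: x=[4.7800 80.7100 31.2200 2.2900] k=[7 77 31 2]
t=16: x=[7.7000 75.8400 31.1700 2.2900] k=[3 78 36 5]
t=17: x=[3.7500 76.8300 36.1100 5.3100] k=[0 73 39 7]
t=18: x=[0.7300 71.9300 39.0200 7.3200] k=[0 75 43 2]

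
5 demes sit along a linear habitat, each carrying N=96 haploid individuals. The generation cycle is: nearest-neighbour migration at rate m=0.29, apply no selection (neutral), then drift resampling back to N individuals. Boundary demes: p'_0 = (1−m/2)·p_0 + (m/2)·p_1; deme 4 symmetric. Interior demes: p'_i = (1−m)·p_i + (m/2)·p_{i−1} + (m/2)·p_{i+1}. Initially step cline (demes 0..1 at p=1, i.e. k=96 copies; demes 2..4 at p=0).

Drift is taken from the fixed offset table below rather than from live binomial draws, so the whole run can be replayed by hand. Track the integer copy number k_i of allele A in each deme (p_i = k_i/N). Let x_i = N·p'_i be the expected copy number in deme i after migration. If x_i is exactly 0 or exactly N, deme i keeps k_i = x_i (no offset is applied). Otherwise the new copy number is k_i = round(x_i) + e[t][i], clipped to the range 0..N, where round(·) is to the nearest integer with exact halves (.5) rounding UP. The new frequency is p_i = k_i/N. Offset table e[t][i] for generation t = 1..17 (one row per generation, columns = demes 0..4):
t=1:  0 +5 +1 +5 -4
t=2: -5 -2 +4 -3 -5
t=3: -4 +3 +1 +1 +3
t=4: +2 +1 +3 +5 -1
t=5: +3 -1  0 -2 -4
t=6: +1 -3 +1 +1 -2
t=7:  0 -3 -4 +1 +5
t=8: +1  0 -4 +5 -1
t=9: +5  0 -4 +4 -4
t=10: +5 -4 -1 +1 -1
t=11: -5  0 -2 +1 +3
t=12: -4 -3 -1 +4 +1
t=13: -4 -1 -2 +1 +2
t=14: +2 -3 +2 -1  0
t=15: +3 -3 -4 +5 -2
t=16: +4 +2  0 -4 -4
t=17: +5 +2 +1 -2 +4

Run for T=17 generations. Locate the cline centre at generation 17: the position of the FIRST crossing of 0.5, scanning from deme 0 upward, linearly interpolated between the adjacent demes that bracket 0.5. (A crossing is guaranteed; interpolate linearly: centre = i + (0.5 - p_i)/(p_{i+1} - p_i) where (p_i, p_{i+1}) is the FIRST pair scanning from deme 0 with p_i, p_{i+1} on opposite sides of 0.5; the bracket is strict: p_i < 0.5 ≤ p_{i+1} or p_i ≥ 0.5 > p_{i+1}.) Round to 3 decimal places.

t=0: k=[96 96 0 0 0]
t=1: x=[96.0000 82.0800 13.9200 0.0000 0.0000] k=[96 87 15 0 0]
t=2: x=[94.6950 77.8650 23.2650 2.1750 0.0000] k=[90 76 27 0 0]
t=3: x=[87.9700 70.9250 30.1900 3.9150 0.0000] k=[84 74 31 5 0]
t=4: x=[82.5500 69.2150 33.4650 8.0450 0.7250] k=[85 70 36 13 0]
t=5: x=[82.8250 67.2450 37.5950 14.4500 1.8850] k=[86 66 38 12 0]
t=6: x=[83.1000 64.8400 38.2900 14.0300 1.7400] k=[84 62 39 15 0]
t=7: x=[80.8100 61.8550 38.8550 16.3050 2.1750] k=[81 59 35 17 7]
t=8: x=[77.8100 58.7100 35.8700 18.1600 8.4500] k=[79 59 32 23 7]
t=9: x=[76.1000 57.9850 34.6100 21.9850 9.3200] k=[81 58 31 26 5]
t=10: x=[77.6650 57.4200 34.1900 23.6800 8.0450] k=[83 53 33 25 7]
t=11: x=[78.6500 54.4500 34.7400 23.5500 9.6100] k=[74 54 33 25 13]
t=12: x=[71.1000 53.8550 34.8850 24.4200 14.7400] k=[67 51 34 28 16]
t=13: x=[64.6800 50.8550 35.5950 27.1300 17.7400] k=[61 50 34 28 20]
t=14: x=[59.4050 49.2750 35.4500 27.7100 21.1600] k=[61 46 37 27 21]
t=15: x=[58.8250 46.8700 36.8550 27.5800 21.8700] k=[62 44 33 33 20]
t=16: x=[59.3900 45.0150 34.5950 31.1150 21.8850] k=[63 47 35 27 18]
t=17: x=[60.6800 47.5800 35.5800 26.8550 19.3050] k=[66 50 37 25 23]

1.154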